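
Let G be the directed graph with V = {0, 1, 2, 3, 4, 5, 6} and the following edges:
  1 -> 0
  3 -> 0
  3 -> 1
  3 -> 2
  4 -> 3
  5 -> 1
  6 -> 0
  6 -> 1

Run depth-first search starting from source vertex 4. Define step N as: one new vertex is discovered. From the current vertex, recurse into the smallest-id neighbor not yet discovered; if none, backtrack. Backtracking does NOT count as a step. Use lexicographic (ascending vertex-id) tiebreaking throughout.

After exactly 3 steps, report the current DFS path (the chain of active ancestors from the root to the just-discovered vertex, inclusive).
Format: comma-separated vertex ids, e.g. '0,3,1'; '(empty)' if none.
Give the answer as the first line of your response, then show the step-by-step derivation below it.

4,3,0

step 1: discover 4; path=4; order=4
step 2: discover 3; path=4>3; order=4,3
step 3: discover 0; path=4>3>0; order=4,3,0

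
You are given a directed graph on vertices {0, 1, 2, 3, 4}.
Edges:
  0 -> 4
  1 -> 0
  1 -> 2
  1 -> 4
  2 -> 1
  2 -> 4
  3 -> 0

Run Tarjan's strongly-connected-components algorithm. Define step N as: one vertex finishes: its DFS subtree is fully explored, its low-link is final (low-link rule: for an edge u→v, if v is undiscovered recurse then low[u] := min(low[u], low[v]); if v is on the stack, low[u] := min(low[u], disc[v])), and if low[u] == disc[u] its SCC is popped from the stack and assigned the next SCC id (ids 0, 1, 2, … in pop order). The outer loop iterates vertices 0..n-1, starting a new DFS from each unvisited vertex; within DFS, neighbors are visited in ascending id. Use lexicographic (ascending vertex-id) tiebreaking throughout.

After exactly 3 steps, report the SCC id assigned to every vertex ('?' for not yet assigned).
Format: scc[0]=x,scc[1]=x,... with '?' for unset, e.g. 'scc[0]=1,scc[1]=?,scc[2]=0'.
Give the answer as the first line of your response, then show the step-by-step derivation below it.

scc[0]=1,scc[1]=?,scc[2]=?,scc[3]=?,scc[4]=0

step 1: low=(low[0]=0,low[1]=?,low[2]=?,low[3]=?,low[4]=1); scc=(scc[0]=?,scc[1]=?,scc[2]=?,scc[3]=?,scc[4]=0)
step 2: low=(low[0]=0,low[1]=?,low[2]=?,low[3]=?,low[4]=1); scc=(scc[0]=1,scc[1]=?,scc[2]=?,scc[3]=?,scc[4]=0)
step 3: low=(low[0]=0,low[1]=2,low[2]=2,low[3]=?,low[4]=1); scc=(scc[0]=1,scc[1]=?,scc[2]=?,scc[3]=?,scc[4]=0)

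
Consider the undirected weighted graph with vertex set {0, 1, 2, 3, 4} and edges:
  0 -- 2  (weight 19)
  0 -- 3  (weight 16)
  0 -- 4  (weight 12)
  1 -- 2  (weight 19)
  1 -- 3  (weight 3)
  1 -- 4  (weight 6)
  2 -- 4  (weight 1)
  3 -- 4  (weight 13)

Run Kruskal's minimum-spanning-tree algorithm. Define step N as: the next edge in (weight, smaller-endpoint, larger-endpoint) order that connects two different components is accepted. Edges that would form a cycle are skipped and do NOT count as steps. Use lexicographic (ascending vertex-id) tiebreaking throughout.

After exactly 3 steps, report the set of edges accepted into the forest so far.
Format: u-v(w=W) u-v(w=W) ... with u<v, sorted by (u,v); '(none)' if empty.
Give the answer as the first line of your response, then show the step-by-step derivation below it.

1-3(w=3) 1-4(w=6) 2-4(w=1)

step 1: add edge 2-4 (w=1); MST = {2-4(w=1)}
step 2: add edge 1-3 (w=3); MST = {1-3(w=3) 2-4(w=1)}
step 3: add edge 1-4 (w=6); MST = {1-3(w=3) 1-4(w=6) 2-4(w=1)}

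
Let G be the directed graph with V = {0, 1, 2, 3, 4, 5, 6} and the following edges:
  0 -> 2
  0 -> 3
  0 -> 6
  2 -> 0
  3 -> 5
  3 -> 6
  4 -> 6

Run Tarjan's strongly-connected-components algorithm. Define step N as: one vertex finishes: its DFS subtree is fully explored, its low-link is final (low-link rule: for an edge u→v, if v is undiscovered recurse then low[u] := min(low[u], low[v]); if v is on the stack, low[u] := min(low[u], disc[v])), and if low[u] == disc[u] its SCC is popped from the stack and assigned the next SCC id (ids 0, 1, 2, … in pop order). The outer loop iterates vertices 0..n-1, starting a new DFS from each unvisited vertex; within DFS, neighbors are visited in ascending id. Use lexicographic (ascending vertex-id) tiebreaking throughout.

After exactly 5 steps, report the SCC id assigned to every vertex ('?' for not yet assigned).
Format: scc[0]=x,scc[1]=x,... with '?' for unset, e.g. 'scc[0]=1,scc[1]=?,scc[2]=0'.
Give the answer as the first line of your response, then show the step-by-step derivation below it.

scc[0]=3,scc[1]=?,scc[2]=3,scc[3]=2,scc[4]=?,scc[5]=0,scc[6]=1

step 1: low=(low[0]=0,low[1]=?,low[2]=0,low[3]=?,low[4]=?,low[5]=?,low[6]=?); scc=(scc[0]=?,scc[1]=?,scc[2]=?,scc[3]=?,scc[4]=?,scc[5]=?,scc[6]=?)
step 2: low=(low[0]=0,low[1]=?,low[2]=0,low[3]=2,low[4]=?,low[5]=3,low[6]=?); scc=(scc[0]=?,scc[1]=?,scc[2]=?,scc[3]=?,scc[4]=?,scc[5]=0,scc[6]=?)
step 3: low=(low[0]=0,low[1]=?,low[2]=0,low[3]=2,low[4]=?,low[5]=3,low[6]=4); scc=(scc[0]=?,scc[1]=?,scc[2]=?,scc[3]=?,scc[4]=?,scc[5]=0,scc[6]=1)
step 4: low=(low[0]=0,low[1]=?,low[2]=0,low[3]=2,low[4]=?,low[5]=3,low[6]=4); scc=(scc[0]=?,scc[1]=?,scc[2]=?,scc[3]=2,scc[4]=?,scc[5]=0,scc[6]=1)
step 5: low=(low[0]=0,low[1]=?,low[2]=0,low[3]=2,low[4]=?,low[5]=3,low[6]=4); scc=(scc[0]=3,scc[1]=?,scc[2]=3,scc[3]=2,scc[4]=?,scc[5]=0,scc[6]=1)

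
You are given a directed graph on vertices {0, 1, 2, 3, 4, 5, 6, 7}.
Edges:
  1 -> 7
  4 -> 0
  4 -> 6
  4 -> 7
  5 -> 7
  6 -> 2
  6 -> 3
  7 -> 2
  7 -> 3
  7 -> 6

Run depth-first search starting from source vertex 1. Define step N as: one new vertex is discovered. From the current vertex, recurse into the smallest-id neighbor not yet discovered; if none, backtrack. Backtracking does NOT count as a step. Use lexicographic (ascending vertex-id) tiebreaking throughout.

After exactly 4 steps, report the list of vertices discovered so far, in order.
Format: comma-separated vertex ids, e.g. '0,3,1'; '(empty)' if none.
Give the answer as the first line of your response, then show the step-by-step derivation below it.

1,7,2,3

step 1: discover 1; path=1; order=1
step 2: discover 7; path=1>7; order=1,7
step 3: discover 2; path=1>7>2; order=1,7,2
step 4: discover 3; path=1>7>3; order=1,7,2,3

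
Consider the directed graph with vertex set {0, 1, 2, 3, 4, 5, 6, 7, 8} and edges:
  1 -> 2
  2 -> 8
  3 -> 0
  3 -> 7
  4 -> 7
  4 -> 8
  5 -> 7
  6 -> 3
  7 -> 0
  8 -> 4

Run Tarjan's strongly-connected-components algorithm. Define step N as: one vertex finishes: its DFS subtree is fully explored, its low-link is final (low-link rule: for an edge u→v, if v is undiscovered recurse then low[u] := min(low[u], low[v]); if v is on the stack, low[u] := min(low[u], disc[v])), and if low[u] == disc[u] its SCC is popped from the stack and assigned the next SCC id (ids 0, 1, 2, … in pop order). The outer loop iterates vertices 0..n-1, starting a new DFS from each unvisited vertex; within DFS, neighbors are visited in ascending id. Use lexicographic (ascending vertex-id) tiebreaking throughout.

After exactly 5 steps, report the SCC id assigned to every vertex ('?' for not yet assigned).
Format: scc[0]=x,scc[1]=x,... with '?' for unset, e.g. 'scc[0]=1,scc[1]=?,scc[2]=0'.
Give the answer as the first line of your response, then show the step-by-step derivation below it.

scc[0]=0,scc[1]=?,scc[2]=3,scc[3]=?,scc[4]=2,scc[5]=?,scc[6]=?,scc[7]=1,scc[8]=2

step 1: low=(low[0]=0,low[1]=?,low[2]=?,low[3]=?,low[4]=?,low[5]=?,low[6]=?,low[7]=?,low[8]=?); scc=(scc[0]=0,scc[1]=?,scc[2]=?,scc[3]=?,scc[4]=?,scc[5]=?,scc[6]=?,scc[7]=?,scc[8]=?)
step 2: low=(low[0]=0,low[1]=1,low[2]=2,low[3]=?,low[4]=4,low[5]=?,low[6]=?,low[7]=5,low[8]=3); scc=(scc[0]=0,scc[1]=?,scc[2]=?,scc[3]=?,scc[4]=?,scc[5]=?,scc[6]=?,scc[7]=1,scc[8]=?)
step 3: low=(low[0]=0,low[1]=1,low[2]=2,low[3]=?,low[4]=3,low[5]=?,low[6]=?,low[7]=5,low[8]=3); scc=(scc[0]=0,scc[1]=?,scc[2]=?,scc[3]=?,scc[4]=?,scc[5]=?,scc[6]=?,scc[7]=1,scc[8]=?)
step 4: low=(low[0]=0,low[1]=1,low[2]=2,low[3]=?,low[4]=3,low[5]=?,low[6]=?,low[7]=5,low[8]=3); scc=(scc[0]=0,scc[1]=?,scc[2]=?,scc[3]=?,scc[4]=2,scc[5]=?,scc[6]=?,scc[7]=1,scc[8]=2)
step 5: low=(low[0]=0,low[1]=1,low[2]=2,low[3]=?,low[4]=3,low[5]=?,low[6]=?,low[7]=5,low[8]=3); scc=(scc[0]=0,scc[1]=?,scc[2]=3,scc[3]=?,scc[4]=2,scc[5]=?,scc[6]=?,scc[7]=1,scc[8]=2)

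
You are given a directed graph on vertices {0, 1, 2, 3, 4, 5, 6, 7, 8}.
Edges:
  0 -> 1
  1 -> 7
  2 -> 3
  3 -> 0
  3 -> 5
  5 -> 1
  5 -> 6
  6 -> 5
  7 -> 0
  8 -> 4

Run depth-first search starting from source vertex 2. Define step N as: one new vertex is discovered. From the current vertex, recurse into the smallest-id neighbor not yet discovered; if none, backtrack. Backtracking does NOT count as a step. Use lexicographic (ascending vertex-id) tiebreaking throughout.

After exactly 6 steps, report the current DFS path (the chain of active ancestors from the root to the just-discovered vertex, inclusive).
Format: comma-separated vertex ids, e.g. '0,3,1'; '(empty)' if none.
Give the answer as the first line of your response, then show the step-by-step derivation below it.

2,3,5

step 1: discover 2; path=2; order=2
step 2: discover 3; path=2>3; order=2,3
step 3: discover 0; path=2>3>0; order=2,3,0
step 4: discover 1; path=2>3>0>1; order=2,3,0,1
step 5: discover 7; path=2>3>0>1>7; order=2,3,0,1,7
step 6: discover 5; path=2>3>5; order=2,3,0,1,7,5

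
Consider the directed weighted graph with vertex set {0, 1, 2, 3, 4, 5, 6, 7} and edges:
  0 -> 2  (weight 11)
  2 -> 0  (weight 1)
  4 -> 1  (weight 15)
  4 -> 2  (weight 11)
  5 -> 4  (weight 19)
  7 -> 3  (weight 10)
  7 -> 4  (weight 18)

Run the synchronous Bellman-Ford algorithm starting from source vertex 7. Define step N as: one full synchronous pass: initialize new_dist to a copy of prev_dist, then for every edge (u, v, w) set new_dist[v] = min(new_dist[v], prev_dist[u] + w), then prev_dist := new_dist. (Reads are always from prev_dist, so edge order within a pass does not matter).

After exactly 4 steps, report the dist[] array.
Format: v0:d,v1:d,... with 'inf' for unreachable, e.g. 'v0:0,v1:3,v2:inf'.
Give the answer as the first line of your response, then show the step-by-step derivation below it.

v0:30,v1:33,v2:29,v3:10,v4:18,v5:inf,v6:inf,v7:0

step 1: dist = v0:inf,v1:inf,v2:inf,v3:10,v4:18,v5:inf,v6:inf,v7:0
step 2: dist = v0:inf,v1:33,v2:29,v3:10,v4:18,v5:inf,v6:inf,v7:0
step 3: dist = v0:30,v1:33,v2:29,v3:10,v4:18,v5:inf,v6:inf,v7:0
step 4: dist = v0:30,v1:33,v2:29,v3:10,v4:18,v5:inf,v6:inf,v7:0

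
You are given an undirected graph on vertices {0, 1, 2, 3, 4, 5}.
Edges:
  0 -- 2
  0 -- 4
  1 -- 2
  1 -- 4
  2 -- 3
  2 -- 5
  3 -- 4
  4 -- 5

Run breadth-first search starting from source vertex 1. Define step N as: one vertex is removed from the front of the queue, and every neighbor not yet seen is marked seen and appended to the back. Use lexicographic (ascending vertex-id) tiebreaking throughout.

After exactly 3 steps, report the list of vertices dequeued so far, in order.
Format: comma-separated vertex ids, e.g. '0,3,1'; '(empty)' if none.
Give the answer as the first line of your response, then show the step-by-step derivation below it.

1,2,4

step 1: dequeue 1; queue=[2,4]; order=1
step 2: dequeue 2; queue=[4,0,3,5]; order=1,2
step 3: dequeue 4; queue=[0,3,5]; order=1,2,4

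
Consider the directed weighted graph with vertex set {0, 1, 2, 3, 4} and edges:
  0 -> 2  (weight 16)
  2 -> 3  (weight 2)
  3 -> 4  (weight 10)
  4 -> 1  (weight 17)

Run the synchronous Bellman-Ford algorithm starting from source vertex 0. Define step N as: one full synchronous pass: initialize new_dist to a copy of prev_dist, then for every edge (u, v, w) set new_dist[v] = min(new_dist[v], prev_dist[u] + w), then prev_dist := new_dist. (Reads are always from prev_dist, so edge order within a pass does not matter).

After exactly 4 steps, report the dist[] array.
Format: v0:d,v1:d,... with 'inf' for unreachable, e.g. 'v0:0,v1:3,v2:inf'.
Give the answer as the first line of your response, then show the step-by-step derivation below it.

v0:0,v1:45,v2:16,v3:18,v4:28

step 1: dist = v0:0,v1:inf,v2:16,v3:inf,v4:inf
step 2: dist = v0:0,v1:inf,v2:16,v3:18,v4:inf
step 3: dist = v0:0,v1:inf,v2:16,v3:18,v4:28
step 4: dist = v0:0,v1:45,v2:16,v3:18,v4:28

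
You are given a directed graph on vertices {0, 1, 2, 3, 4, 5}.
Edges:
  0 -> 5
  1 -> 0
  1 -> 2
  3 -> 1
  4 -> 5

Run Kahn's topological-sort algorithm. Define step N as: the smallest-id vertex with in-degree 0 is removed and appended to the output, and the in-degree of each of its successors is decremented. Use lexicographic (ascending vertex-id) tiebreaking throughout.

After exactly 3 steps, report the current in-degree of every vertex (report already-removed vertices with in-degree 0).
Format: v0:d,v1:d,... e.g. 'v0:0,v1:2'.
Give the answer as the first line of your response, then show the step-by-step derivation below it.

v0:0,v1:0,v2:0,v3:0,v4:0,v5:1

step 1: output 3; order=[3]; indeg=(1,0,1,0,0,2)
step 2: output 1; order=[3,1]; indeg=(0,0,0,0,0,2)
step 3: output 0; order=[3,1,0]; indeg=(0,0,0,0,0,1)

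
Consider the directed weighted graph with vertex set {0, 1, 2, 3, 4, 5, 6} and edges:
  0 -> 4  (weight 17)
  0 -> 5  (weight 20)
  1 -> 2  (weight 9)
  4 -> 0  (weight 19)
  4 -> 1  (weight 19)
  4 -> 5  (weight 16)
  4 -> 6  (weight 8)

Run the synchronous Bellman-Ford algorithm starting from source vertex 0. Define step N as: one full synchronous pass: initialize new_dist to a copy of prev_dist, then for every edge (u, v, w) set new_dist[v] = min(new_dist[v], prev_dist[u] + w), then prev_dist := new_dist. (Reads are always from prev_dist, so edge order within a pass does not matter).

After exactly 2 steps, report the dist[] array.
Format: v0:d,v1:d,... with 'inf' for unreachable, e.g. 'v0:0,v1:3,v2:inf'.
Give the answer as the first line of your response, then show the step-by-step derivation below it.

v0:0,v1:36,v2:inf,v3:inf,v4:17,v5:20,v6:25

step 1: dist = v0:0,v1:inf,v2:inf,v3:inf,v4:17,v5:20,v6:inf
step 2: dist = v0:0,v1:36,v2:inf,v3:inf,v4:17,v5:20,v6:25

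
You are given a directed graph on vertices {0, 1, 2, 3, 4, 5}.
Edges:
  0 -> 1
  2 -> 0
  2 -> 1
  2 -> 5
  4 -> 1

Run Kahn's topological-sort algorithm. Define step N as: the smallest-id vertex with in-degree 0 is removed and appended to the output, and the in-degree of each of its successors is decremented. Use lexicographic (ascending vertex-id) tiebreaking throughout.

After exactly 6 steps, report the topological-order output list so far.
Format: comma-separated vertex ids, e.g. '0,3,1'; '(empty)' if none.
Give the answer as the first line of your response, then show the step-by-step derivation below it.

2,0,3,4,1,5

step 1: output 2; order=[2]; indeg=(0,2,0,0,0,0)
step 2: output 0; order=[2,0]; indeg=(0,1,0,0,0,0)
step 3: output 3; order=[2,0,3]; indeg=(0,1,0,0,0,0)
step 4: output 4; order=[2,0,3,4]; indeg=(0,0,0,0,0,0)
step 5: output 1; order=[2,0,3,4,1]; indeg=(0,0,0,0,0,0)
step 6: output 5; order=[2,0,3,4,1,5]; indeg=(0,0,0,0,0,0)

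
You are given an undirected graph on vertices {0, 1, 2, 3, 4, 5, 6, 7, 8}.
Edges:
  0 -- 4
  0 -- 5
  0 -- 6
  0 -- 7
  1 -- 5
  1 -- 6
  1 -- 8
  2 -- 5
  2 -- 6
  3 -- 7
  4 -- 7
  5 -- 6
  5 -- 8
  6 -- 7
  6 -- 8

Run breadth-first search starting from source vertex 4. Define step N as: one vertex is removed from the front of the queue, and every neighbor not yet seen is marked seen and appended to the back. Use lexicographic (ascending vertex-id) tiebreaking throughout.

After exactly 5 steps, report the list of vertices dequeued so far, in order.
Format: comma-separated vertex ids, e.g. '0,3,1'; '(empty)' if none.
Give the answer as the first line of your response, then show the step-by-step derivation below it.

4,0,7,5,6

step 1: dequeue 4; queue=[0,7]; order=4
step 2: dequeue 0; queue=[7,5,6]; order=4,0
step 3: dequeue 7; queue=[5,6,3]; order=4,0,7
step 4: dequeue 5; queue=[6,3,1,2,8]; order=4,0,7,5
step 5: dequeue 6; queue=[3,1,2,8]; order=4,0,7,5,6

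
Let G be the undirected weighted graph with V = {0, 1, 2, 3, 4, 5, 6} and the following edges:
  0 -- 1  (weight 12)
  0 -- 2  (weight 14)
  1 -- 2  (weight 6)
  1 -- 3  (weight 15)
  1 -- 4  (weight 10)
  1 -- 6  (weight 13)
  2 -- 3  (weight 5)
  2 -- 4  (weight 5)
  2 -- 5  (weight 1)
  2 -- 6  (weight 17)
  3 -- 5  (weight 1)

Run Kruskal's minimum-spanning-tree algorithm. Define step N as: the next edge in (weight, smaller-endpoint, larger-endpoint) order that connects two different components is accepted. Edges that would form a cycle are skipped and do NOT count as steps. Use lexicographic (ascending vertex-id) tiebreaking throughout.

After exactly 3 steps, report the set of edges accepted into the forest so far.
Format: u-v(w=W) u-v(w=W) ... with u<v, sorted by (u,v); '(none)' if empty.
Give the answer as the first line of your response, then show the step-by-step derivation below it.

2-4(w=5) 2-5(w=1) 3-5(w=1)

step 1: add edge 2-5 (w=1); MST = {2-5(w=1)}
step 2: add edge 3-5 (w=1); MST = {2-5(w=1) 3-5(w=1)}
step 3: add edge 2-4 (w=5); MST = {2-4(w=5) 2-5(w=1) 3-5(w=1)}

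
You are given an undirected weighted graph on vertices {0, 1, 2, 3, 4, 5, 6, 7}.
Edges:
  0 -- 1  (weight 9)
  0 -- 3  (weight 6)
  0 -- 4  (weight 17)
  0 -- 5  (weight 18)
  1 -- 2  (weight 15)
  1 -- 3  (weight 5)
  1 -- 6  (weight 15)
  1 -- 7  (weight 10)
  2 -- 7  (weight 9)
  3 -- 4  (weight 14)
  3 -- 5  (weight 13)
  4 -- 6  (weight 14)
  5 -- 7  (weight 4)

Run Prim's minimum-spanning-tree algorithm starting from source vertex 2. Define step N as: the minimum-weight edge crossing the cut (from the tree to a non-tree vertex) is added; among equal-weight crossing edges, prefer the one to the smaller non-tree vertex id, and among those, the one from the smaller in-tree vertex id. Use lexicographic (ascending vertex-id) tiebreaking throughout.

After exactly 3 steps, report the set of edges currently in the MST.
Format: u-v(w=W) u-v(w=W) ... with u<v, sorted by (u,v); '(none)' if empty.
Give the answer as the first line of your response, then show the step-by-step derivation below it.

1-7(w=10) 2-7(w=9) 5-7(w=4)

step 1: add edge 2-7 (w=9); MST = {2-7(w=9)}
step 2: add edge 5-7 (w=4); MST = {2-7(w=9) 5-7(w=4)}
step 3: add edge 1-7 (w=10); MST = {1-7(w=10) 2-7(w=9) 5-7(w=4)}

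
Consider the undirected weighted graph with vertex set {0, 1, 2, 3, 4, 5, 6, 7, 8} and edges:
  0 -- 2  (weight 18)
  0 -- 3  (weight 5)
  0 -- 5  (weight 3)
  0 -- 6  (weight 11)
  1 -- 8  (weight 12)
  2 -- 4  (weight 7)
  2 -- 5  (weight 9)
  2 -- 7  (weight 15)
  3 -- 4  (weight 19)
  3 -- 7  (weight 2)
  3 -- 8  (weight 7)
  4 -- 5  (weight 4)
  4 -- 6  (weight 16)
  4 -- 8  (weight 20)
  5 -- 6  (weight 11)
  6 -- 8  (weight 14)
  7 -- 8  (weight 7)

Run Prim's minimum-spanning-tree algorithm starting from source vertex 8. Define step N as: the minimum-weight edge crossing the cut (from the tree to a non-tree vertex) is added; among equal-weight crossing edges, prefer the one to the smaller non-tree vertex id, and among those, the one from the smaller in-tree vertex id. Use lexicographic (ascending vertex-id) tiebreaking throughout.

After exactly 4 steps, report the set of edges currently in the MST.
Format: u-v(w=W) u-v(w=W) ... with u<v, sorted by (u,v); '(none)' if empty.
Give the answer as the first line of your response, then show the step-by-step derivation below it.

0-3(w=5) 0-5(w=3) 3-7(w=2) 3-8(w=7)

step 1: add edge 3-8 (w=7); MST = {3-8(w=7)}
step 2: add edge 3-7 (w=2); MST = {3-7(w=2) 3-8(w=7)}
step 3: add edge 0-3 (w=5); MST = {0-3(w=5) 3-7(w=2) 3-8(w=7)}
step 4: add edge 0-5 (w=3); MST = {0-3(w=5) 0-5(w=3) 3-7(w=2) 3-8(w=7)}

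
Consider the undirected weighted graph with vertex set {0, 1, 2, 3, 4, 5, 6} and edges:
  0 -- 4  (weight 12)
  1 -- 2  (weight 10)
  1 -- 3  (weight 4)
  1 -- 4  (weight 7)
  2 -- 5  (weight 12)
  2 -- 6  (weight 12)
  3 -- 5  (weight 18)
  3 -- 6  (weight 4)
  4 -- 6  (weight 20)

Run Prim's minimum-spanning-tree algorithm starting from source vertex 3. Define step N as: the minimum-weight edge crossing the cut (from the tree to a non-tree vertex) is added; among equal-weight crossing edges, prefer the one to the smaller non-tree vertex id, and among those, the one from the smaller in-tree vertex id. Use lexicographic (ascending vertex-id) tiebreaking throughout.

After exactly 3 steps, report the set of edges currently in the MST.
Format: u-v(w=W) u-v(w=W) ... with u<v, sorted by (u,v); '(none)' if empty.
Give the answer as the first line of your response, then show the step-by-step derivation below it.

1-3(w=4) 1-4(w=7) 3-6(w=4)

step 1: add edge 1-3 (w=4); MST = {1-3(w=4)}
step 2: add edge 3-6 (w=4); MST = {1-3(w=4) 3-6(w=4)}
step 3: add edge 1-4 (w=7); MST = {1-3(w=4) 1-4(w=7) 3-6(w=4)}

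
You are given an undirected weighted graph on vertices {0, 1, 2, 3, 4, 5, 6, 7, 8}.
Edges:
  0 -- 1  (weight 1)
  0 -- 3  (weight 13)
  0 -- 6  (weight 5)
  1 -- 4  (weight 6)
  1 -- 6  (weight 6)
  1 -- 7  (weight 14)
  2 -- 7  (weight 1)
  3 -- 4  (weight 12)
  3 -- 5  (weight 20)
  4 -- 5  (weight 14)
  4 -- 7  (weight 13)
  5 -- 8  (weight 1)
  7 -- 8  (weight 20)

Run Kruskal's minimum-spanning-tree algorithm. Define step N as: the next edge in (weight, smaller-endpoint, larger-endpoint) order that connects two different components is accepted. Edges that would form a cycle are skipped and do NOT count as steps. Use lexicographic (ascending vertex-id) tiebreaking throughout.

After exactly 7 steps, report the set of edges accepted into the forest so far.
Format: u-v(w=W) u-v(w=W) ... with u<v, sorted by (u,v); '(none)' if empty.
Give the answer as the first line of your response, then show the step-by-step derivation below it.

0-1(w=1) 0-6(w=5) 1-4(w=6) 2-7(w=1) 3-4(w=12) 4-7(w=13) 5-8(w=1)

step 1: add edge 0-1 (w=1); MST = {0-1(w=1)}
step 2: add edge 2-7 (w=1); MST = {0-1(w=1) 2-7(w=1)}
step 3: add edge 5-8 (w=1); MST = {0-1(w=1) 2-7(w=1) 5-8(w=1)}
step 4: add edge 0-6 (w=5); MST = {0-1(w=1) 0-6(w=5) 2-7(w=1) 5-8(w=1)}
step 5: add edge 1-4 (w=6); MST = {0-1(w=1) 0-6(w=5) 1-4(w=6) 2-7(w=1) 5-8(w=1)}
step 6: add edge 3-4 (w=12); MST = {0-1(w=1) 0-6(w=5) 1-4(w=6) 2-7(w=1) 3-4(w=12) 5-8(w=1)}
step 7: add edge 4-7 (w=13); MST = {0-1(w=1) 0-6(w=5) 1-4(w=6) 2-7(w=1) 3-4(w=12) 4-7(w=13) 5-8(w=1)}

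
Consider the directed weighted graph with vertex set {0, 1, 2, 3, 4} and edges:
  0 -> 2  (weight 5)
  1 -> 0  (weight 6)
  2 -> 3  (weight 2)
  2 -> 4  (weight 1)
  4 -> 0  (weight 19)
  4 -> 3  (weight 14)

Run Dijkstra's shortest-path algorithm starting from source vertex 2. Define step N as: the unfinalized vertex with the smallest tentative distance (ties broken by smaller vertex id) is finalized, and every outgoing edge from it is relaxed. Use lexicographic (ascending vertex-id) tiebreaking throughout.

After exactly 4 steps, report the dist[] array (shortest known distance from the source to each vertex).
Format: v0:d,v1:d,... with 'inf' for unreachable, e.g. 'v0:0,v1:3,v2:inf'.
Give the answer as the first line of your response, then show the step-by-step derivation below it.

v0:20,v1:inf,v2:0,v3:2,v4:1

step 1: dist = v0:inf,v1:inf,v2:0,v3:2,v4:1
step 2: dist = v0:20,v1:inf,v2:0,v3:2,v4:1
step 3: dist = v0:20,v1:inf,v2:0,v3:2,v4:1
step 4: dist = v0:20,v1:inf,v2:0,v3:2,v4:1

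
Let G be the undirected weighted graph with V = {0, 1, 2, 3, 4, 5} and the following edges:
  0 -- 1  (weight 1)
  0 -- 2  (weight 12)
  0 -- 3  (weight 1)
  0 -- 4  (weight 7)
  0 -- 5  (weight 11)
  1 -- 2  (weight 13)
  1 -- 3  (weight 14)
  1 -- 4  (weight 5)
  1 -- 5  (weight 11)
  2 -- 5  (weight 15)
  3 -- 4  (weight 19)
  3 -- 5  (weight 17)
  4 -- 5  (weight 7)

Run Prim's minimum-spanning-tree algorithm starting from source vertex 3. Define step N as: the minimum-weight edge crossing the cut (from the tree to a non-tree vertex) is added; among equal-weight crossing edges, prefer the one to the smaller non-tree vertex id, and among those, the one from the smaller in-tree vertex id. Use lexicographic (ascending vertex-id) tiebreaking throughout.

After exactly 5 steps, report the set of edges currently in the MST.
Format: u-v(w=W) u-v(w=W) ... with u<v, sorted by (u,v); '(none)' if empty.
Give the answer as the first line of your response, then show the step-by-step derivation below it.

0-1(w=1) 0-2(w=12) 0-3(w=1) 1-4(w=5) 4-5(w=7)

step 1: add edge 0-3 (w=1); MST = {0-3(w=1)}
step 2: add edge 0-1 (w=1); MST = {0-1(w=1) 0-3(w=1)}
step 3: add edge 1-4 (w=5); MST = {0-1(w=1) 0-3(w=1) 1-4(w=5)}
step 4: add edge 4-5 (w=7); MST = {0-1(w=1) 0-3(w=1) 1-4(w=5) 4-5(w=7)}
step 5: add edge 0-2 (w=12); MST = {0-1(w=1) 0-2(w=12) 0-3(w=1) 1-4(w=5) 4-5(w=7)}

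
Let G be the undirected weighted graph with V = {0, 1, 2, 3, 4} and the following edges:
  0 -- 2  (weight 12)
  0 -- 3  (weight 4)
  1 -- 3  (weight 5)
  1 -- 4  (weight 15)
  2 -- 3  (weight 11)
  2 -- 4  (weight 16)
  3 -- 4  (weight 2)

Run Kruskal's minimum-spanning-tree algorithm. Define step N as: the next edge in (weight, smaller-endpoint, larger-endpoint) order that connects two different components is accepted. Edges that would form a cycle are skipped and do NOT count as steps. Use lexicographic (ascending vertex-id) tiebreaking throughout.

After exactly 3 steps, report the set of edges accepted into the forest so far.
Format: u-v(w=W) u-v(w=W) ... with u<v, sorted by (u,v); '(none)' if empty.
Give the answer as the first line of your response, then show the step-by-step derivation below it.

0-3(w=4) 1-3(w=5) 3-4(w=2)

step 1: add edge 3-4 (w=2); MST = {3-4(w=2)}
step 2: add edge 0-3 (w=4); MST = {0-3(w=4) 3-4(w=2)}
step 3: add edge 1-3 (w=5); MST = {0-3(w=4) 1-3(w=5) 3-4(w=2)}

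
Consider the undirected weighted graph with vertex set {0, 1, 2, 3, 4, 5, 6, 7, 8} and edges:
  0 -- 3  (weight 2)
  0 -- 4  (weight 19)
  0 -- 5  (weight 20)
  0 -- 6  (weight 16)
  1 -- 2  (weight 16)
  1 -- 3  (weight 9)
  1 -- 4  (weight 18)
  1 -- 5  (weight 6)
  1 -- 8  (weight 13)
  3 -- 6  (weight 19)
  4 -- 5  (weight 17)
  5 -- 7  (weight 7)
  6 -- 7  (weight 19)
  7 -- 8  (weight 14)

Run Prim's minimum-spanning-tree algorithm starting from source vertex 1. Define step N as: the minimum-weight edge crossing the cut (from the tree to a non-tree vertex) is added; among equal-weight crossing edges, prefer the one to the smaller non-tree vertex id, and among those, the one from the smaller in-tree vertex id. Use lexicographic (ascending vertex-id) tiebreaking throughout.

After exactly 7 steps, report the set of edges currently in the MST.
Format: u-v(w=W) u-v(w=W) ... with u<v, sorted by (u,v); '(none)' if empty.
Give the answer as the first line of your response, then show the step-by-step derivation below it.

0-3(w=2) 0-6(w=16) 1-2(w=16) 1-3(w=9) 1-5(w=6) 1-8(w=13) 5-7(w=7)

step 1: add edge 1-5 (w=6); MST = {1-5(w=6)}
step 2: add edge 5-7 (w=7); MST = {1-5(w=6) 5-7(w=7)}
step 3: add edge 1-3 (w=9); MST = {1-3(w=9) 1-5(w=6) 5-7(w=7)}
step 4: add edge 0-3 (w=2); MST = {0-3(w=2) 1-3(w=9) 1-5(w=6) 5-7(w=7)}
step 5: add edge 1-8 (w=13); MST = {0-3(w=2) 1-3(w=9) 1-5(w=6) 1-8(w=13) 5-7(w=7)}
step 6: add edge 1-2 (w=16); MST = {0-3(w=2) 1-2(w=16) 1-3(w=9) 1-5(w=6) 1-8(w=13) 5-7(w=7)}
step 7: add edge 0-6 (w=16); MST = {0-3(w=2) 0-6(w=16) 1-2(w=16) 1-3(w=9) 1-5(w=6) 1-8(w=13) 5-7(w=7)}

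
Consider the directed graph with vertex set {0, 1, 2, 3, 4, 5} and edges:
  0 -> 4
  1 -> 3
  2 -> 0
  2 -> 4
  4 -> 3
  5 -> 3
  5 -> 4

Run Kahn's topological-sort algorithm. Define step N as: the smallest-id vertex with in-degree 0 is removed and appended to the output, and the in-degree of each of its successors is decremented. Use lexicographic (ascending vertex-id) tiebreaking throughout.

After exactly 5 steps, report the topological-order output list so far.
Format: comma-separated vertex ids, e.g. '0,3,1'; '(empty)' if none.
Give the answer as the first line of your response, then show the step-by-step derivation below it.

1,2,0,5,4

step 1: output 1; order=[1]; indeg=(1,0,0,2,3,0)
step 2: output 2; order=[1,2]; indeg=(0,0,0,2,2,0)
step 3: output 0; order=[1,2,0]; indeg=(0,0,0,2,1,0)
step 4: output 5; order=[1,2,0,5]; indeg=(0,0,0,1,0,0)
step 5: output 4; order=[1,2,0,5,4]; indeg=(0,0,0,0,0,0)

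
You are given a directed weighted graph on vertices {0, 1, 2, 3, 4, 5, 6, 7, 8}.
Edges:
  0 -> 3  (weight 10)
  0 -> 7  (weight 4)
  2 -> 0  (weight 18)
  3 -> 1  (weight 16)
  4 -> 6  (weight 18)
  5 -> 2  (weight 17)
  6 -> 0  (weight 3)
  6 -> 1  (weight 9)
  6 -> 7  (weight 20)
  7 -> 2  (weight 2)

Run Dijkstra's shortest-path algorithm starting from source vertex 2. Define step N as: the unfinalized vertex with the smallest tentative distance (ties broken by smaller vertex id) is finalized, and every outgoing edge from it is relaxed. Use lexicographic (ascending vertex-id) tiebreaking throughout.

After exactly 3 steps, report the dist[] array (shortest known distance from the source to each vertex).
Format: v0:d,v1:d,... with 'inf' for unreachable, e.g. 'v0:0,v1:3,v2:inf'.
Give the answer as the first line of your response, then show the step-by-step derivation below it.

v0:18,v1:inf,v2:0,v3:28,v4:inf,v5:inf,v6:inf,v7:22,v8:inf

step 1: dist = v0:18,v1:inf,v2:0,v3:inf,v4:inf,v5:inf,v6:inf,v7:inf,v8:inf
step 2: dist = v0:18,v1:inf,v2:0,v3:28,v4:inf,v5:inf,v6:inf,v7:22,v8:inf
step 3: dist = v0:18,v1:inf,v2:0,v3:28,v4:inf,v5:inf,v6:inf,v7:22,v8:inf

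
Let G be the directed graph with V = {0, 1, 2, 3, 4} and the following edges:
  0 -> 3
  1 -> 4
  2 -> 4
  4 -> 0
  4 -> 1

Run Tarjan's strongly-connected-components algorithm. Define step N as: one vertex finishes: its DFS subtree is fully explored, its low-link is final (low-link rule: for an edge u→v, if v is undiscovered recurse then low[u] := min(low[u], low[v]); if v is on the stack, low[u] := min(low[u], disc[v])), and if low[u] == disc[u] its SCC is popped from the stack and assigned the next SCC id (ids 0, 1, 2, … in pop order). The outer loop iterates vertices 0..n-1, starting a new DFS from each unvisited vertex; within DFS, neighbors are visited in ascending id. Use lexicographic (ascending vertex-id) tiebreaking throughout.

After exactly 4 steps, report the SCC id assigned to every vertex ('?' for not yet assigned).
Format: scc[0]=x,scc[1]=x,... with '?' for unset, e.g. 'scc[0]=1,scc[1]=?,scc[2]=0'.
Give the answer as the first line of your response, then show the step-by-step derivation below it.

scc[0]=1,scc[1]=2,scc[2]=?,scc[3]=0,scc[4]=2

step 1: low=(low[0]=0,low[1]=?,low[2]=?,low[3]=1,low[4]=?); scc=(scc[0]=?,scc[1]=?,scc[2]=?,scc[3]=0,scc[4]=?)
step 2: low=(low[0]=0,low[1]=?,low[2]=?,low[3]=1,low[4]=?); scc=(scc[0]=1,scc[1]=?,scc[2]=?,scc[3]=0,scc[4]=?)
step 3: low=(low[0]=0,low[1]=2,low[2]=?,low[3]=1,low[4]=2); scc=(scc[0]=1,scc[1]=?,scc[2]=?,scc[3]=0,scc[4]=?)
step 4: low=(low[0]=0,low[1]=2,low[2]=?,low[3]=1,low[4]=2); scc=(scc[0]=1,scc[1]=2,scc[2]=?,scc[3]=0,scc[4]=2)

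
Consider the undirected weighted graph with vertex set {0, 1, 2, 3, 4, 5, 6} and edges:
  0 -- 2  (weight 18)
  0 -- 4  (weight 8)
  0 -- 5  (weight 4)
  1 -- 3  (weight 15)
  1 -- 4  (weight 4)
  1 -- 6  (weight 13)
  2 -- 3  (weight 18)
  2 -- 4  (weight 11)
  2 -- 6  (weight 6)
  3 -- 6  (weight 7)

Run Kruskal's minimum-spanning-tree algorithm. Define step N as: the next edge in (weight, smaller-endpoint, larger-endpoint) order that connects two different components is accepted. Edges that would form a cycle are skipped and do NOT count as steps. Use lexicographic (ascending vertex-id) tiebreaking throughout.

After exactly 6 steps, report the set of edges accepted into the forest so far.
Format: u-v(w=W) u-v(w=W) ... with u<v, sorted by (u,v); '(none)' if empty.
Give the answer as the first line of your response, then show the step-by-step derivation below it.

0-4(w=8) 0-5(w=4) 1-4(w=4) 2-4(w=11) 2-6(w=6) 3-6(w=7)

step 1: add edge 0-5 (w=4); MST = {0-5(w=4)}
step 2: add edge 1-4 (w=4); MST = {0-5(w=4) 1-4(w=4)}
step 3: add edge 2-6 (w=6); MST = {0-5(w=4) 1-4(w=4) 2-6(w=6)}
step 4: add edge 3-6 (w=7); MST = {0-5(w=4) 1-4(w=4) 2-6(w=6) 3-6(w=7)}
step 5: add edge 0-4 (w=8); MST = {0-4(w=8) 0-5(w=4) 1-4(w=4) 2-6(w=6) 3-6(w=7)}
step 6: add edge 2-4 (w=11); MST = {0-4(w=8) 0-5(w=4) 1-4(w=4) 2-4(w=11) 2-6(w=6) 3-6(w=7)}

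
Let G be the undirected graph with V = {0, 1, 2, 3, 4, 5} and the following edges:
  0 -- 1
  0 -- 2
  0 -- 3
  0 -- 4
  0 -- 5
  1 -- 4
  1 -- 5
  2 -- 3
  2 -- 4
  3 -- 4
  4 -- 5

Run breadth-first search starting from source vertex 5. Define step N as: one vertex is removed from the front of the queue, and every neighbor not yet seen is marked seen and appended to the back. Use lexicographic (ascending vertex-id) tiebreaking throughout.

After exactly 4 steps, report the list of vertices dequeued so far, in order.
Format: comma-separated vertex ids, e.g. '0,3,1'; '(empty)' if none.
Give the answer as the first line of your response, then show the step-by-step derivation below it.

5,0,1,4

step 1: dequeue 5; queue=[0,1,4]; order=5
step 2: dequeue 0; queue=[1,4,2,3]; order=5,0
step 3: dequeue 1; queue=[4,2,3]; order=5,0,1
step 4: dequeue 4; queue=[2,3]; order=5,0,1,4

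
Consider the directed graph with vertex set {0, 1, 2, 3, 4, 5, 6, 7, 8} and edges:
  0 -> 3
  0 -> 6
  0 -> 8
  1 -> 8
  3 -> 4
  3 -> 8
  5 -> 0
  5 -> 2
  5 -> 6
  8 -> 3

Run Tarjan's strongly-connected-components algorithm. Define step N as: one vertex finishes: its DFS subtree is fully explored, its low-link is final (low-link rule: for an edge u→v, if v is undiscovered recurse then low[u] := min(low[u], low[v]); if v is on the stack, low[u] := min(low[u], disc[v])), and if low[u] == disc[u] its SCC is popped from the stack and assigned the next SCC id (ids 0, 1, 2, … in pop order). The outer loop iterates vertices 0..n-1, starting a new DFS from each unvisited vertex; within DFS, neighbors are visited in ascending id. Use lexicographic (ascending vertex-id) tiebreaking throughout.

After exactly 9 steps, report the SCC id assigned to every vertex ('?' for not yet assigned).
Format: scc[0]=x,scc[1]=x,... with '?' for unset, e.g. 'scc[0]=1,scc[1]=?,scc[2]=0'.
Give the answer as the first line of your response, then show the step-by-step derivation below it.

scc[0]=3,scc[1]=4,scc[2]=5,scc[3]=1,scc[4]=0,scc[5]=6,scc[6]=2,scc[7]=7,scc[8]=1

step 1: low=(low[0]=0,low[1]=?,low[2]=?,low[3]=1,low[4]=2,low[5]=?,low[6]=?,low[7]=?,low[8]=?); scc=(scc[0]=?,scc[1]=?,scc[2]=?,scc[3]=?,scc[4]=0,scc[5]=?,scc[6]=?,scc[7]=?,scc[8]=?)
step 2: low=(low[0]=0,low[1]=?,low[2]=?,low[3]=1,low[4]=2,low[5]=?,low[6]=?,low[7]=?,low[8]=1); scc=(scc[0]=?,scc[1]=?,scc[2]=?,scc[3]=?,scc[4]=0,scc[5]=?,scc[6]=?,scc[7]=?,scc[8]=?)
step 3: low=(low[0]=0,low[1]=?,low[2]=?,low[3]=1,low[4]=2,low[5]=?,low[6]=?,low[7]=?,low[8]=1); scc=(scc[0]=?,scc[1]=?,scc[2]=?,scc[3]=1,scc[4]=0,scc[5]=?,scc[6]=?,scc[7]=?,scc[8]=1)
step 4: low=(low[0]=0,low[1]=?,low[2]=?,low[3]=1,low[4]=2,low[5]=?,low[6]=4,low[7]=?,low[8]=1); scc=(scc[0]=?,scc[1]=?,scc[2]=?,scc[3]=1,scc[4]=0,scc[5]=?,scc[6]=2,scc[7]=?,scc[8]=1)
step 5: low=(low[0]=0,low[1]=?,low[2]=?,low[3]=1,low[4]=2,low[5]=?,low[6]=4,low[7]=?,low[8]=1); scc=(scc[0]=3,scc[1]=?,scc[2]=?,scc[3]=1,scc[4]=0,scc[5]=?,scc[6]=2,scc[7]=?,scc[8]=1)
step 6: low=(low[0]=0,low[1]=5,low[2]=?,low[3]=1,low[4]=2,low[5]=?,low[6]=4,low[7]=?,low[8]=1); scc=(scc[0]=3,scc[1]=4,scc[2]=?,scc[3]=1,scc[4]=0,scc[5]=?,scc[6]=2,scc[7]=?,scc[8]=1)
step 7: low=(low[0]=0,low[1]=5,low[2]=6,low[3]=1,low[4]=2,low[5]=?,low[6]=4,low[7]=?,low[8]=1); scc=(scc[0]=3,scc[1]=4,scc[2]=5,scc[3]=1,scc[4]=0,scc[5]=?,scc[6]=2,scc[7]=?,scc[8]=1)
step 8: low=(low[0]=0,low[1]=5,low[2]=6,low[3]=1,low[4]=2,low[5]=7,low[6]=4,low[7]=?,low[8]=1); scc=(scc[0]=3,scc[1]=4,scc[2]=5,scc[3]=1,scc[4]=0,scc[5]=6,scc[6]=2,scc[7]=?,scc[8]=1)
step 9: low=(low[0]=0,low[1]=5,low[2]=6,low[3]=1,low[4]=2,low[5]=7,low[6]=4,low[7]=8,low[8]=1); scc=(scc[0]=3,scc[1]=4,scc[2]=5,scc[3]=1,scc[4]=0,scc[5]=6,scc[6]=2,scc[7]=7,scc[8]=1)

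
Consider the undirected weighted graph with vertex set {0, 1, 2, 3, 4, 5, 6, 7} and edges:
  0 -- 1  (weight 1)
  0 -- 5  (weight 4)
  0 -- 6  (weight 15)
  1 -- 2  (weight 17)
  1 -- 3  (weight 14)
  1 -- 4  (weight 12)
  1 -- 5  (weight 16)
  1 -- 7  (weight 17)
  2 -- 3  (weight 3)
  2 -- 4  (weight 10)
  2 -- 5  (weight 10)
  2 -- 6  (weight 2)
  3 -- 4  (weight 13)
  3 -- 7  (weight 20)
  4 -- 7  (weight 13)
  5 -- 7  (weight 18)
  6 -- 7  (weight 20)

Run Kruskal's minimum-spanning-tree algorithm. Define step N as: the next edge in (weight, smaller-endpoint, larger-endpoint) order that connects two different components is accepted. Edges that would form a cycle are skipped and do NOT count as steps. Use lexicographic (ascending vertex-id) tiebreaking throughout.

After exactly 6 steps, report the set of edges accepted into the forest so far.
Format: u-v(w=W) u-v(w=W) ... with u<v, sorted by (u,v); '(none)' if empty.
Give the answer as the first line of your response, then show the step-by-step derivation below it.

0-1(w=1) 0-5(w=4) 2-3(w=3) 2-4(w=10) 2-5(w=10) 2-6(w=2)

step 1: add edge 0-1 (w=1); MST = {0-1(w=1)}
step 2: add edge 2-6 (w=2); MST = {0-1(w=1) 2-6(w=2)}
step 3: add edge 2-3 (w=3); MST = {0-1(w=1) 2-3(w=3) 2-6(w=2)}
step 4: add edge 0-5 (w=4); MST = {0-1(w=1) 0-5(w=4) 2-3(w=3) 2-6(w=2)}
step 5: add edge 2-4 (w=10); MST = {0-1(w=1) 0-5(w=4) 2-3(w=3) 2-4(w=10) 2-6(w=2)}
step 6: add edge 2-5 (w=10); MST = {0-1(w=1) 0-5(w=4) 2-3(w=3) 2-4(w=10) 2-5(w=10) 2-6(w=2)}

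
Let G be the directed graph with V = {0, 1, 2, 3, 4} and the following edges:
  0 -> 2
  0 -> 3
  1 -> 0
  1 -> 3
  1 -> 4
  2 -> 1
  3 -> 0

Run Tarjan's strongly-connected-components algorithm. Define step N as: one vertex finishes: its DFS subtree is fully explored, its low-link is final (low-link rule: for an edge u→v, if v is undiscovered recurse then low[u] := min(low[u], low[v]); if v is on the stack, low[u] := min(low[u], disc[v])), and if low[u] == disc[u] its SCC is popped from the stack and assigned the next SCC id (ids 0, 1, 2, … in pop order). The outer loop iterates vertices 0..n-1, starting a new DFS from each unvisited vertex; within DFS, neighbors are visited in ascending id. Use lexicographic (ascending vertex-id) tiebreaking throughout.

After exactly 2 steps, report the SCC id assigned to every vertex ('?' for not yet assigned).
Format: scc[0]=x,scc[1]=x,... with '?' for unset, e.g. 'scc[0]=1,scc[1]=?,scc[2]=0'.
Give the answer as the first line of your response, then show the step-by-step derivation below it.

scc[0]=?,scc[1]=?,scc[2]=?,scc[3]=?,scc[4]=0

step 1: low=(low[0]=0,low[1]=0,low[2]=1,low[3]=0,low[4]=?); scc=(scc[0]=?,scc[1]=?,scc[2]=?,scc[3]=?,scc[4]=?)
step 2: low=(low[0]=0,low[1]=0,low[2]=1,low[3]=0,low[4]=4); scc=(scc[0]=?,scc[1]=?,scc[2]=?,scc[3]=?,scc[4]=0)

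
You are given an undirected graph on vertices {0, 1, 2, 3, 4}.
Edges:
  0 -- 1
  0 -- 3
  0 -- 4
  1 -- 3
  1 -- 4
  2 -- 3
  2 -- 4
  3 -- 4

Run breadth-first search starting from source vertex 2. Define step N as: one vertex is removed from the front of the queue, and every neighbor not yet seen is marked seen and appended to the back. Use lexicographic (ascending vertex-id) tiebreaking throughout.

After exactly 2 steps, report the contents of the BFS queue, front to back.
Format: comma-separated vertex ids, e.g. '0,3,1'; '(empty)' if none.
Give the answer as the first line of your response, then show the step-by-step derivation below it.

4,0,1

step 1: dequeue 2; queue=[3,4]; order=2
step 2: dequeue 3; queue=[4,0,1]; order=2,3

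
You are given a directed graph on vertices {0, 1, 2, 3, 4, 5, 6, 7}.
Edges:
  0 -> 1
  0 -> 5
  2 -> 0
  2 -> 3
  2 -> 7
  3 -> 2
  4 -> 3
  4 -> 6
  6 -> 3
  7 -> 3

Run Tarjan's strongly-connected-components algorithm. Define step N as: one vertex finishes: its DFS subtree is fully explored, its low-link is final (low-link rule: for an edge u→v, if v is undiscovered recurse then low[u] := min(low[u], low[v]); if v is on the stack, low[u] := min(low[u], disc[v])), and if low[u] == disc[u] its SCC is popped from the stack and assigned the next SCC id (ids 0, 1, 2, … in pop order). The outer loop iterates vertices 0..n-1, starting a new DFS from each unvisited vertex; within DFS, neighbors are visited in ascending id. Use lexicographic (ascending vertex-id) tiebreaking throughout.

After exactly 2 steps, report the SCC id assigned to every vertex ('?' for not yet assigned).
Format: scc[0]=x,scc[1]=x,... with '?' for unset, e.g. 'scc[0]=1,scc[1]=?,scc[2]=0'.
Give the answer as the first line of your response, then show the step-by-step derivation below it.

scc[0]=?,scc[1]=0,scc[2]=?,scc[3]=?,scc[4]=?,scc[5]=1,scc[6]=?,scc[7]=?

step 1: low=(low[0]=0,low[1]=1,low[2]=?,low[3]=?,low[4]=?,low[5]=?,low[6]=?,low[7]=?); scc=(scc[0]=?,scc[1]=0,scc[2]=?,scc[3]=?,scc[4]=?,scc[5]=?,scc[6]=?,scc[7]=?)
step 2: low=(low[0]=0,low[1]=1,low[2]=?,low[3]=?,low[4]=?,low[5]=2,low[6]=?,low[7]=?); scc=(scc[0]=?,scc[1]=0,scc[2]=?,scc[3]=?,scc[4]=?,scc[5]=1,scc[6]=?,scc[7]=?)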